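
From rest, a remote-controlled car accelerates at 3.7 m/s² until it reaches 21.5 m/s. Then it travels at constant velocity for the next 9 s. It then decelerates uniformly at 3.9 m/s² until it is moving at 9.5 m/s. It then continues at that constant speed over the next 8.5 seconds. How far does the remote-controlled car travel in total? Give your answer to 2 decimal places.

Phase 1 (accelerating): v₀ = 0 m/s, a = 3.7 m/s².
v = v₀ + at → t = (21.5 − 0) / 3.7 = 5.81 s
v² = v₀² + 2aΔx → Δx = (21.5² − 0²)/(2·3.7) = 62.5 m

Phase 2 (constant speed): v₀ = 21.5 m/s, a = 0 m/s².
v = v₀ + at = 21.5 + (0)(9) = 21.5 m/s
Δx = v₀t + ½at² = 21.5·9 + 0.5·0·9² = 194 m

Phase 3 (decelerating): v₀ = 21.5 m/s, a = -3.9 m/s².
v = v₀ + at → t = (9.5 − 21.5) / -3.9 = 3.08 s
v² = v₀² + 2aΔx → Δx = (9.5² − 21.5²)/(2·-3.9) = 47.7 m

Phase 4 (constant speed): v₀ = 9.50 m/s, a = 0 m/s².
v = v₀ + at = 9.50 + (0)(8.5) = 9.50 m/s
Δx = v₀t + ½at² = 9.50·8.5 + 0.5·0·8.5² = 80.8 m
Total distance = 62.5 + 194 + 47.7 + 80.8 = 384 m

384.41 m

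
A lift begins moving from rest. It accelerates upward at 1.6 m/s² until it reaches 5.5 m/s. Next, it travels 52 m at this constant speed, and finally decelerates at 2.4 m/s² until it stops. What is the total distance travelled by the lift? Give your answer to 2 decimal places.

67.76 m

Phase 1 (accelerating): v₀ = 0 m/s, a = 1.6 m/s².
v = v₀ + at → t = (5.5 − 0) / 1.6 = 3.44 s
v² = v₀² + 2aΔx → Δx = (5.5² − 0²)/(2·1.6) = 9.45 m

Phase 2 (constant speed): v₀ = 5.50 m/s, a = 0 m/s².
Constant speed: t = d/v = 52/5.50 = 9.45 s

Phase 3 (decelerating): v₀ = 5.50 m/s, a = -2.4 m/s².
v = v₀ + at → t = (0 − 5.50) / -2.4 = 2.29 s
v² = v₀² + 2aΔx → Δx = (0² − 5.50²)/(2·-2.4) = 6.30 m
Total distance = 9.45 + 52.0 + 6.30 = 67.8 m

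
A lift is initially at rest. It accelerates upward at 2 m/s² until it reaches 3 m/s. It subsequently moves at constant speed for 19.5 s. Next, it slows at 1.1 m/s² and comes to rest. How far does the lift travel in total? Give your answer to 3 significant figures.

Phase 1 (accelerating): v₀ = 0 m/s, a = 2 m/s².
v = v₀ + at → t = (3 − 0) / 2 = 1.50 s
v² = v₀² + 2aΔx → Δx = (3² − 0²)/(2·2) = 2.25 m

Phase 2 (constant speed): v₀ = 3.00 m/s, a = 0 m/s².
v = v₀ + at = 3.00 + (0)(19.5) = 3.00 m/s
Δx = v₀t + ½at² = 3.00·19.5 + 0.5·0·19.5² = 58.5 m

Phase 3 (decelerating): v₀ = 3.00 m/s, a = -1.1 m/s².
v = v₀ + at → t = (0 − 3.00) / -1.1 = 2.73 s
v² = v₀² + 2aΔx → Δx = (0² − 3.00²)/(2·-1.1) = 4.09 m
Total distance = 2.25 + 58.5 + 4.09 = 64.8 m

64.8 m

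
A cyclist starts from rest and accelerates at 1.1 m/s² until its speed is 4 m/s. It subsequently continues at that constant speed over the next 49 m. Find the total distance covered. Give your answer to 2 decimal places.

Phase 1 (accelerating): v₀ = 0 m/s, a = 1.1 m/s².
v = v₀ + at → t = (4 − 0) / 1.1 = 3.64 s
v² = v₀² + 2aΔx → Δx = (4² − 0²)/(2·1.1) = 7.27 m

Phase 2 (constant speed): v₀ = 4.00 m/s, a = 0 m/s².
Constant speed: t = d/v = 49/4.00 = 12.2 s
Total distance = 7.27 + 49.0 = 56.3 m

56.27 m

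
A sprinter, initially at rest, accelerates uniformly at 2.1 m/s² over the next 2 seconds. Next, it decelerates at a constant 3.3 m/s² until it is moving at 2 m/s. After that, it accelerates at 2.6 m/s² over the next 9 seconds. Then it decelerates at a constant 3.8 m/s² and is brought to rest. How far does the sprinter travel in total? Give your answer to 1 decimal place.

214.5 m

Phase 1 (accelerating): v₀ = 0 m/s, a = 2.1 m/s².
v = v₀ + at = 0 + (2.1)(2) = 4.20 m/s
Δx = v₀t + ½at² = 0·2 + 0.5·2.1·2² = 4.20 m

Phase 2 (decelerating): v₀ = 4.20 m/s, a = -3.3 m/s².
v = v₀ + at → t = (2 − 4.20) / -3.3 = 0.667 s
v² = v₀² + 2aΔx → Δx = (2² − 4.20²)/(2·-3.3) = 2.07 m

Phase 3 (accelerating): v₀ = 2.00 m/s, a = 2.6 m/s².
v = v₀ + at = 2.00 + (2.6)(9) = 25.4 m/s
Δx = v₀t + ½at² = 2.00·9 + 0.5·2.6·9² = 123 m

Phase 4 (decelerating): v₀ = 25.4 m/s, a = -3.8 m/s².
v = v₀ + at → t = (0 − 25.4) / -3.8 = 6.68 s
v² = v₀² + 2aΔx → Δx = (0² − 25.4²)/(2·-3.8) = 84.9 m
Total distance = 4.20 + 2.07 + 123 + 84.9 = 214 m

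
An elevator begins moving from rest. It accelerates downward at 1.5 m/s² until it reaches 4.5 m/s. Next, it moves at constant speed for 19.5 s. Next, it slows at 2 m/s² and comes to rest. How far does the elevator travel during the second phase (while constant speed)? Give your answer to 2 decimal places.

Phase 1 (accelerating): v₀ = 0 m/s, a = 1.5 m/s².
v = v₀ + at → t = (4.5 − 0) / 1.5 = 3.00 s
v² = v₀² + 2aΔx → Δx = (4.5² − 0²)/(2·1.5) = 6.75 m

Phase 2 (constant speed): v₀ = 4.50 m/s, a = 0 m/s².
v = v₀ + at = 4.50 + (0)(19.5) = 4.50 m/s
Δx = v₀t + ½at² = 4.50·19.5 + 0.5·0·19.5² = 87.8 m
Distance in phase 2 = 87.8 m

87.75 m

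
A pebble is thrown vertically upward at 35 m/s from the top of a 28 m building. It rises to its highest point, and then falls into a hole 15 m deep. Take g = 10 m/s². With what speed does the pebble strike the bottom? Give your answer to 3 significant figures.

45.7 m/s

Phase 1 (rising): v₀ = 35.0 m/s, a = -10 m/s².
v = v₀ + at → t = (0 − 35.0) / -10 = 3.50 s
v² = v₀² + 2aΔx → Δx = (0² − 35.0²)/(2·-10) = 61.2 m

Phase 2 (falling): v₀ = 0 m/s, a = -10 m/s².
Falls 104 m from rest: t = √(2·104/10) = 4.57 s; v = g·t = 45.7 m/s.
Final speed = 45.7 m/s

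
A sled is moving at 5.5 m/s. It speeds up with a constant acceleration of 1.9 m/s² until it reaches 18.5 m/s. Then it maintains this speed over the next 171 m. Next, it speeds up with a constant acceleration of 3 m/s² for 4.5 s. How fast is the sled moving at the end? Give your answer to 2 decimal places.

Phase 1 (accelerating): v₀ = 5.50 m/s, a = 1.9 m/s².
v = v₀ + at → t = (18.5 − 5.50) / 1.9 = 6.84 s
v² = v₀² + 2aΔx → Δx = (18.5² − 5.50²)/(2·1.9) = 82.1 m

Phase 2 (constant speed): v₀ = 18.5 m/s, a = 0 m/s².
Constant speed: t = d/v = 171/18.5 = 9.24 s

Phase 3 (accelerating): v₀ = 18.5 m/s, a = 3 m/s².
v = v₀ + at = 18.5 + (3)(4.5) = 32.0 m/s
Δx = v₀t + ½at² = 18.5·4.5 + 0.5·3·4.5² = 114 m
Final speed = 32.0 m/s

32.00 m/s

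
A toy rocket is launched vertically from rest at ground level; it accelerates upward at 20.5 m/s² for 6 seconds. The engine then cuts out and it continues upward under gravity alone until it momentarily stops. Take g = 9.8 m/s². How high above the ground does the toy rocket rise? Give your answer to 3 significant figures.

1140 m

Phase 1 (powered ascent): v₀ = 0 m/s, a = 20.5 m/s².
v = v₀ + at = 0 + (20.5)(6) = 123 m/s
Δx = v₀t + ½at² = 0·6 + 0.5·20.5·6² = 369 m

Phase 2 (coasting upward): v₀ = 123 m/s, a = -9.8 m/s².
v = v₀ + at → t = (0 − 123) / -9.8 = 12.6 s
v² = v₀² + 2aΔx → Δx = (0² − 123²)/(2·-9.8) = 772 m
Maximum height = 369 + 772 = 1140 m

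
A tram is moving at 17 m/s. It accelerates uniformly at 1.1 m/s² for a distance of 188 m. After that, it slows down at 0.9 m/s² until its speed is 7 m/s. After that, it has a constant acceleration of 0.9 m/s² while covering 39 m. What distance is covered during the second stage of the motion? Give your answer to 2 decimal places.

Phase 1 (accelerating): v₀ = 17.0 m/s, a = 1.1 m/s².
v² = v₀² + 2aΔx = 17.0² + 2·1.1·188 = 703 → v = 26.5 m/s
t = (v − v₀)/a = (26.5 − 17.0)/1.1 = 8.64 s

Phase 2 (decelerating): v₀ = 26.5 m/s, a = -0.9 m/s².
v = v₀ + at → t = (7 − 26.5) / -0.9 = 21.7 s
v² = v₀² + 2aΔx → Δx = (7² − 26.5²)/(2·-0.9) = 363 m
Distance in phase 2 = 363 m

363.11 m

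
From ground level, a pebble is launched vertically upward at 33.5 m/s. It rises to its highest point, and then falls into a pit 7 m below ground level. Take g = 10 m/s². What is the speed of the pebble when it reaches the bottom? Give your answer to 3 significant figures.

35.5 m/s

Phase 1 (rising): v₀ = 33.5 m/s, a = -10 m/s².
v = v₀ + at → t = (0 − 33.5) / -10 = 3.35 s
v² = v₀² + 2aΔx → Δx = (0² − 33.5²)/(2·-10) = 56.1 m

Phase 2 (falling): v₀ = 0 m/s, a = -10 m/s².
Falls 63.1 m from rest: t = √(2·63.1/10) = 3.55 s; v = g·t = 35.5 m/s.
Final speed = 35.5 m/s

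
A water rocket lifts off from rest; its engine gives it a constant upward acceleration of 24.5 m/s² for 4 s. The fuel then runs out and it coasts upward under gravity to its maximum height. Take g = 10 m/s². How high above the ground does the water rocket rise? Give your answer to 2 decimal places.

Phase 1 (powered ascent): v₀ = 0 m/s, a = 24.5 m/s².
v = v₀ + at = 0 + (24.5)(4) = 98.0 m/s
Δx = v₀t + ½at² = 0·4 + 0.5·24.5·4² = 196 m

Phase 2 (coasting upward): v₀ = 98.0 m/s, a = -10 m/s².
v = v₀ + at → t = (0 − 98.0) / -10 = 9.80 s
v² = v₀² + 2aΔx → Δx = (0² − 98.0²)/(2·-10) = 480 m
Maximum height = 196 + 480 = 676 m

676.20 m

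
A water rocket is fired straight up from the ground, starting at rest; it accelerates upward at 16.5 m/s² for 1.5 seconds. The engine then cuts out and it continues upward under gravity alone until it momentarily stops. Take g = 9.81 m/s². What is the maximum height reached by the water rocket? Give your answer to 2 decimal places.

Phase 1 (powered ascent): v₀ = 0 m/s, a = 16.5 m/s².
v = v₀ + at = 0 + (16.5)(1.5) = 24.8 m/s
Δx = v₀t + ½at² = 0·1.5 + 0.5·16.5·1.5² = 18.6 m

Phase 2 (coasting upward): v₀ = 24.8 m/s, a = -9.81 m/s².
v = v₀ + at → t = (0 − 24.8) / -9.81 = 2.52 s
v² = v₀² + 2aΔx → Δx = (0² − 24.8²)/(2·-9.81) = 31.2 m
Maximum height = 18.6 + 31.2 = 49.8 m

49.78 m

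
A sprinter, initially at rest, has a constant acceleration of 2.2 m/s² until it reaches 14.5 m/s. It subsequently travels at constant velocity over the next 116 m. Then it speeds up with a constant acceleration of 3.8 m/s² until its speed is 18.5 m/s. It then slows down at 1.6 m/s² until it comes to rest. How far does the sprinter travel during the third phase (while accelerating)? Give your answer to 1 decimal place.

Phase 1 (accelerating): v₀ = 0 m/s, a = 2.2 m/s².
v = v₀ + at → t = (14.5 − 0) / 2.2 = 6.59 s
v² = v₀² + 2aΔx → Δx = (14.5² − 0²)/(2·2.2) = 47.8 m

Phase 2 (constant speed): v₀ = 14.5 m/s, a = 0 m/s².
Constant speed: t = d/v = 116/14.5 = 8.00 s

Phase 3 (accelerating): v₀ = 14.5 m/s, a = 3.8 m/s².
v = v₀ + at → t = (18.5 − 14.5) / 3.8 = 1.05 s
v² = v₀² + 2aΔx → Δx = (18.5² − 14.5²)/(2·3.8) = 17.4 m
Distance in phase 3 = 17.4 m

17.4 m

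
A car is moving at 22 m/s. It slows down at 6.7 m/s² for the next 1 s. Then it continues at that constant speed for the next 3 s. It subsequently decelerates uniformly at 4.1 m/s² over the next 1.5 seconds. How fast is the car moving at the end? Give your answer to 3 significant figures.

Phase 1 (decelerating): v₀ = 22.0 m/s, a = -6.7 m/s².
v = v₀ + at = 22.0 + (-6.7)(1) = 15.3 m/s
Δx = v₀t + ½at² = 22.0·1 + 0.5·-6.7·1² = 18.6 m

Phase 2 (constant speed): v₀ = 15.3 m/s, a = 0 m/s².
v = v₀ + at = 15.3 + (0)(3) = 15.3 m/s
Δx = v₀t + ½at² = 15.3·3 + 0.5·0·3² = 45.9 m

Phase 3 (decelerating): v₀ = 15.3 m/s, a = -4.1 m/s².
v = v₀ + at = 15.3 + (-4.1)(1.5) = 9.15 m/s
Δx = v₀t + ½at² = 15.3·1.5 + 0.5·-4.1·1.5² = 18.3 m
Final speed = 9.15 m/s

9.15 m/s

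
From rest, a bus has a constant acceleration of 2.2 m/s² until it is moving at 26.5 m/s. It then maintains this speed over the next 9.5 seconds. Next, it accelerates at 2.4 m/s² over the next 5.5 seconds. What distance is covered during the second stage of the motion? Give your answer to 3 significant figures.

Phase 1 (accelerating): v₀ = 0 m/s, a = 2.2 m/s².
v = v₀ + at → t = (26.5 − 0) / 2.2 = 12.0 s
v² = v₀² + 2aΔx → Δx = (26.5² − 0²)/(2·2.2) = 160 m

Phase 2 (constant speed): v₀ = 26.5 m/s, a = 0 m/s².
v = v₀ + at = 26.5 + (0)(9.5) = 26.5 m/s
Δx = v₀t + ½at² = 26.5·9.5 + 0.5·0·9.5² = 252 m
Distance in phase 2 = 252 m

252 m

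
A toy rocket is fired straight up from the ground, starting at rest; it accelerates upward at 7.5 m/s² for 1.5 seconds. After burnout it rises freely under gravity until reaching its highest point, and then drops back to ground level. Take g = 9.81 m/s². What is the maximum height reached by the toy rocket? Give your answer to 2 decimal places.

14.89 m

Phase 1 (powered ascent): v₀ = 0 m/s, a = 7.5 m/s².
v = v₀ + at = 0 + (7.5)(1.5) = 11.2 m/s
Δx = v₀t + ½at² = 0·1.5 + 0.5·7.5·1.5² = 8.44 m

Phase 2 (coasting upward): v₀ = 11.2 m/s, a = -9.81 m/s².
v = v₀ + at → t = (0 − 11.2) / -9.81 = 1.15 s
v² = v₀² + 2aΔx → Δx = (0² − 11.2²)/(2·-9.81) = 6.45 m
Maximum height = 8.44 + 6.45 = 14.9 m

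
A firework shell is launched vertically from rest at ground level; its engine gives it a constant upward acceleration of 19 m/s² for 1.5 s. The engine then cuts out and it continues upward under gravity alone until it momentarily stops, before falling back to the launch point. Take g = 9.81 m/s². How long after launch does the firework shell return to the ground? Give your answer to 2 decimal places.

7.98 s

Phase 1 (powered ascent): v₀ = 0 m/s, a = 19 m/s².
v = v₀ + at = 0 + (19)(1.5) = 28.5 m/s
Δx = v₀t + ½at² = 0·1.5 + 0.5·19·1.5² = 21.4 m

Phase 2 (coasting upward): v₀ = 28.5 m/s, a = -9.81 m/s².
v = v₀ + at → t = (0 − 28.5) / -9.81 = 2.91 s
v² = v₀² + 2aΔx → Δx = (0² − 28.5²)/(2·-9.81) = 41.4 m

Phase 3 (free fall): v₀ = 0 m/s, a = -9.81 m/s².
Falls 62.8 m from rest: t = √(2·62.8/9.81) = 3.58 s; v = g·t = 35.1 m/s.
Total time = 1.50 + 2.91 + 3.58 = 7.98 s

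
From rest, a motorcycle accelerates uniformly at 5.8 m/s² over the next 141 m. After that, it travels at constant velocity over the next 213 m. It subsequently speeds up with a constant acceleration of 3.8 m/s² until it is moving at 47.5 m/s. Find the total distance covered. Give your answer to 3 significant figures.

Phase 1 (accelerating): v₀ = 0 m/s, a = 5.8 m/s².
v² = v₀² + 2aΔx = 0² + 2·5.8·141 = 1640 → v = 40.4 m/s
t = (v − v₀)/a = (40.4 − 0)/5.8 = 6.97 s

Phase 2 (constant speed): v₀ = 40.4 m/s, a = 0 m/s².
Constant speed: t = d/v = 213/40.4 = 5.27 s

Phase 3 (accelerating): v₀ = 40.4 m/s, a = 3.8 m/s².
v = v₀ + at → t = (47.5 − 40.4) / 3.8 = 1.86 s
v² = v₀² + 2aΔx → Δx = (47.5² − 40.4²)/(2·3.8) = 81.7 m
Total distance = 141 + 213 + 81.7 = 436 m

436 m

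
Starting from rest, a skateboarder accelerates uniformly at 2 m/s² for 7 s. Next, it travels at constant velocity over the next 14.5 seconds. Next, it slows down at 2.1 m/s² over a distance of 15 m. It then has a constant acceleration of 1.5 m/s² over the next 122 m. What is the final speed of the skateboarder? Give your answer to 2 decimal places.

Phase 1 (accelerating): v₀ = 0 m/s, a = 2 m/s².
v = v₀ + at = 0 + (2)(7) = 14.0 m/s
Δx = v₀t + ½at² = 0·7 + 0.5·2·7² = 49.0 m

Phase 2 (constant speed): v₀ = 14.0 m/s, a = 0 m/s².
v = v₀ + at = 14.0 + (0)(14.5) = 14.0 m/s
Δx = v₀t + ½at² = 14.0·14.5 + 0.5·0·14.5² = 203 m

Phase 3 (decelerating): v₀ = 14.0 m/s, a = -2.1 m/s².
v² = v₀² + 2aΔx = 14.0² + 2·-2.1·15 = 133 → v = 11.5 m/s
t = (v − v₀)/a = (11.5 − 14.0)/-2.1 = 1.17 s

Phase 4 (accelerating): v₀ = 11.5 m/s, a = 1.5 m/s².
v² = v₀² + 2aΔx = 11.5² + 2·1.5·122 = 499 → v = 22.3 m/s
t = (v − v₀)/a = (22.3 − 11.5)/1.5 = 7.20 s
Final speed = 22.3 m/s

22.34 m/s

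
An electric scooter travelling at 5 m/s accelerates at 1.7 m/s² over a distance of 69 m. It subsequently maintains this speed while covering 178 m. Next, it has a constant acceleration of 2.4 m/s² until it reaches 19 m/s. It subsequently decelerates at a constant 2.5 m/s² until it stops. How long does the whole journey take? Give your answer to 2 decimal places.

26.39 s

Phase 1 (accelerating): v₀ = 5.00 m/s, a = 1.7 m/s².
v² = v₀² + 2aΔx = 5.00² + 2·1.7·69 = 260 → v = 16.1 m/s
t = (v − v₀)/a = (16.1 − 5.00)/1.7 = 6.54 s

Phase 2 (constant speed): v₀ = 16.1 m/s, a = 0 m/s².
Constant speed: t = d/v = 178/16.1 = 11.0 s

Phase 3 (accelerating): v₀ = 16.1 m/s, a = 2.4 m/s².
v = v₀ + at → t = (19 − 16.1) / 2.4 = 1.20 s
v² = v₀² + 2aΔx → Δx = (19² − 16.1²)/(2·2.4) = 21.1 m

Phase 4 (decelerating): v₀ = 19.0 m/s, a = -2.5 m/s².
v = v₀ + at → t = (0 − 19.0) / -2.5 = 7.60 s
v² = v₀² + 2aΔx → Δx = (0² − 19.0²)/(2·-2.5) = 72.2 m
Total time = 6.54 + 11.0 + 1.20 + 7.60 = 26.4 s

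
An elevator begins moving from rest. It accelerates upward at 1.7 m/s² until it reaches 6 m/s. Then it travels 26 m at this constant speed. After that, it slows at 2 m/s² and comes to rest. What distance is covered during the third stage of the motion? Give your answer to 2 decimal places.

9.00 m

Phase 1 (accelerating): v₀ = 0 m/s, a = 1.7 m/s².
v = v₀ + at → t = (6 − 0) / 1.7 = 3.53 s
v² = v₀² + 2aΔx → Δx = (6² − 0²)/(2·1.7) = 10.6 m

Phase 2 (constant speed): v₀ = 6.00 m/s, a = 0 m/s².
Constant speed: t = d/v = 26/6.00 = 4.33 s

Phase 3 (decelerating): v₀ = 6.00 m/s, a = -2 m/s².
v = v₀ + at → t = (0 − 6.00) / -2 = 3.00 s
v² = v₀² + 2aΔx → Δx = (0² − 6.00²)/(2·-2) = 9.00 m
Distance in phase 3 = 9.00 m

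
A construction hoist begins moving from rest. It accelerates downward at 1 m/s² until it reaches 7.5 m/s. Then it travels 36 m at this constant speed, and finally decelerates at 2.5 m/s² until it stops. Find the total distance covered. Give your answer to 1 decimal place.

75.4 m

Phase 1 (accelerating): v₀ = 0 m/s, a = 1 m/s².
v = v₀ + at → t = (7.5 − 0) / 1 = 7.50 s
v² = v₀² + 2aΔx → Δx = (7.5² − 0²)/(2·1) = 28.1 m

Phase 2 (constant speed): v₀ = 7.50 m/s, a = 0 m/s².
Constant speed: t = d/v = 36/7.50 = 4.80 s

Phase 3 (decelerating): v₀ = 7.50 m/s, a = -2.5 m/s².
v = v₀ + at → t = (0 − 7.50) / -2.5 = 3.00 s
v² = v₀² + 2aΔx → Δx = (0² − 7.50²)/(2·-2.5) = 11.2 m
Total distance = 28.1 + 36.0 + 11.2 = 75.4 m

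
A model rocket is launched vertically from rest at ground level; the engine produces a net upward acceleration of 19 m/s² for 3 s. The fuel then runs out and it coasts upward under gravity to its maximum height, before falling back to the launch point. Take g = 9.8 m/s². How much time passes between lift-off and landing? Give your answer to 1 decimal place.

Phase 1 (powered ascent): v₀ = 0 m/s, a = 19 m/s².
v = v₀ + at = 0 + (19)(3) = 57.0 m/s
Δx = v₀t + ½at² = 0·3 + 0.5·19·3² = 85.5 m

Phase 2 (coasting upward): v₀ = 57.0 m/s, a = -9.8 m/s².
v = v₀ + at → t = (0 − 57.0) / -9.8 = 5.82 s
v² = v₀² + 2aΔx → Δx = (0² − 57.0²)/(2·-9.8) = 166 m

Phase 3 (free fall): v₀ = 0 m/s, a = -9.8 m/s².
Falls 251 m from rest: t = √(2·251/9.8) = 7.16 s; v = g·t = 70.2 m/s.
Total time = 3.00 + 5.82 + 7.16 = 16.0 s

16.0 s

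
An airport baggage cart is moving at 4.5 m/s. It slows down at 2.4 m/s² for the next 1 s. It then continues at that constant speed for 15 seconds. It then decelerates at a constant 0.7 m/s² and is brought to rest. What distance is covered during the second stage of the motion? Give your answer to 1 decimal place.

31.5 m

Phase 1 (decelerating): v₀ = 4.50 m/s, a = -2.4 m/s².
v = v₀ + at = 4.50 + (-2.4)(1) = 2.10 m/s
Δx = v₀t + ½at² = 4.50·1 + 0.5·-2.4·1² = 3.30 m

Phase 2 (constant speed): v₀ = 2.10 m/s, a = 0 m/s².
v = v₀ + at = 2.10 + (0)(15) = 2.10 m/s
Δx = v₀t + ½at² = 2.10·15 + 0.5·0·15² = 31.5 m
Distance in phase 2 = 31.5 m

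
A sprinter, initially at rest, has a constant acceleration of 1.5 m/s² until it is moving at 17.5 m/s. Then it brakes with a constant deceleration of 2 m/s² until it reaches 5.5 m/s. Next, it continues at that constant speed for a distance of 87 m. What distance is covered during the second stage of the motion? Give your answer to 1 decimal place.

69.0 m

Phase 1 (accelerating): v₀ = 0 m/s, a = 1.5 m/s².
v = v₀ + at → t = (17.5 − 0) / 1.5 = 11.7 s
v² = v₀² + 2aΔx → Δx = (17.5² − 0²)/(2·1.5) = 102 m

Phase 2 (decelerating): v₀ = 17.5 m/s, a = -2 m/s².
v = v₀ + at → t = (5.5 − 17.5) / -2 = 6.00 s
v² = v₀² + 2aΔx → Δx = (5.5² − 17.5²)/(2·-2) = 69.0 m
Distance in phase 2 = 69.0 m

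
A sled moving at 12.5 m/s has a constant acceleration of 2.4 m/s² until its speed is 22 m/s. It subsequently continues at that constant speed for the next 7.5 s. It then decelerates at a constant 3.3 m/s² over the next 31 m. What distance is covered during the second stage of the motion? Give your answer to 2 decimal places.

165.00 m

Phase 1 (accelerating): v₀ = 12.5 m/s, a = 2.4 m/s².
v = v₀ + at → t = (22 − 12.5) / 2.4 = 3.96 s
v² = v₀² + 2aΔx → Δx = (22² − 12.5²)/(2·2.4) = 68.3 m

Phase 2 (constant speed): v₀ = 22.0 m/s, a = 0 m/s².
v = v₀ + at = 22.0 + (0)(7.5) = 22.0 m/s
Δx = v₀t + ½at² = 22.0·7.5 + 0.5·0·7.5² = 165 m
Distance in phase 2 = 165 m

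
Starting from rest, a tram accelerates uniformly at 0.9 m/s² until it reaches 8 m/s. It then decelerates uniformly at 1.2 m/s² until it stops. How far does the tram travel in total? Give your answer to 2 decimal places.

62.22 m

Phase 1 (accelerating): v₀ = 0 m/s, a = 0.9 m/s².
v = v₀ + at → t = (8 − 0) / 0.9 = 8.89 s
v² = v₀² + 2aΔx → Δx = (8² − 0²)/(2·0.9) = 35.6 m

Phase 2 (decelerating): v₀ = 8.00 m/s, a = -1.2 m/s².
v = v₀ + at → t = (0 − 8.00) / -1.2 = 6.67 s
v² = v₀² + 2aΔx → Δx = (0² − 8.00²)/(2·-1.2) = 26.7 m
Total distance = 35.6 + 26.7 = 62.2 m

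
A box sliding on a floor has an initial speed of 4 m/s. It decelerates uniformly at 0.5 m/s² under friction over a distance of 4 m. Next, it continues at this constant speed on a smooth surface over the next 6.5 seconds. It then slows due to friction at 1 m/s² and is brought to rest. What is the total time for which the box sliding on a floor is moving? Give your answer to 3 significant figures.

Phase 1 (decelerating): v₀ = 4.00 m/s, a = -0.5 m/s².
v² = v₀² + 2aΔx = 4.00² + 2·-0.5·4 = 12.0 → v = 3.46 m/s
t = (v − v₀)/a = (3.46 − 4.00)/-0.5 = 1.07 s

Phase 2 (constant speed): v₀ = 3.46 m/s, a = 0 m/s².
v = v₀ + at = 3.46 + (0)(6.5) = 3.46 m/s
Δx = v₀t + ½at² = 3.46·6.5 + 0.5·0·6.5² = 22.5 m

Phase 3 (decelerating): v₀ = 3.46 m/s, a = -1 m/s².
v = v₀ + at → t = (0 − 3.46) / -1 = 3.46 s
v² = v₀² + 2aΔx → Δx = (0² − 3.46²)/(2·-1) = 6.00 m
Total time = 1.07 + 6.50 + 3.46 = 11.0 s

11.0 s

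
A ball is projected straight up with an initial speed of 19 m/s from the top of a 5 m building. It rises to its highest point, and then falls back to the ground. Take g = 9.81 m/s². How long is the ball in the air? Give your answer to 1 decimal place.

Phase 1 (rising): v₀ = 19.0 m/s, a = -9.81 m/s².
v = v₀ + at → t = (0 − 19.0) / -9.81 = 1.94 s
v² = v₀² + 2aΔx → Δx = (0² − 19.0²)/(2·-9.81) = 18.4 m

Phase 2 (falling): v₀ = 0 m/s, a = -9.81 m/s².
Falls 23.4 m from rest: t = √(2·23.4/9.81) = 2.18 s; v = g·t = 21.4 m/s.
Total time = 1.94 + 2.18 = 4.12 s

4.1 s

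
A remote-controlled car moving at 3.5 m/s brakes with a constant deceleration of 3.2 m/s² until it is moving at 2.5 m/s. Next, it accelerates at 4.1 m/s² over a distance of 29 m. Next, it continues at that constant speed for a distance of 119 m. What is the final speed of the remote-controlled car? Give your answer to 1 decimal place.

15.6 m/s

Phase 1 (decelerating): v₀ = 3.50 m/s, a = -3.2 m/s².
v = v₀ + at → t = (2.5 − 3.50) / -3.2 = 0.312 s
v² = v₀² + 2aΔx → Δx = (2.5² − 3.50²)/(2·-3.2) = 0.938 m

Phase 2 (accelerating): v₀ = 2.50 m/s, a = 4.1 m/s².
v² = v₀² + 2aΔx = 2.50² + 2·4.1·29 = 244 → v = 15.6 m/s
t = (v − v₀)/a = (15.6 − 2.50)/4.1 = 3.20 s

Phase 3 (constant speed): v₀ = 15.6 m/s, a = 0 m/s².
Constant speed: t = d/v = 119/15.6 = 7.62 s
Final speed = 15.6 m/s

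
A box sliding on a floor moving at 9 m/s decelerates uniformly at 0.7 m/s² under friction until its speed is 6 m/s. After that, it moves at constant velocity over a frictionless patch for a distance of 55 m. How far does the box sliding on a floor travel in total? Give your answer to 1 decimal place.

Phase 1 (decelerating): v₀ = 9.00 m/s, a = -0.7 m/s².
v = v₀ + at → t = (6 − 9.00) / -0.7 = 4.29 s
v² = v₀² + 2aΔx → Δx = (6² − 9.00²)/(2·-0.7) = 32.1 m

Phase 2 (constant speed): v₀ = 6.00 m/s, a = 0 m/s².
Constant speed: t = d/v = 55/6.00 = 9.17 s
Total distance = 32.1 + 55.0 = 87.1 m

87.1 m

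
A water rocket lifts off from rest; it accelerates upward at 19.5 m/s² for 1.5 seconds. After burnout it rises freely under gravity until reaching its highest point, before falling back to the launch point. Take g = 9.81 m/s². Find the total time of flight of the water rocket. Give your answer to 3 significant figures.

Phase 1 (powered ascent): v₀ = 0 m/s, a = 19.5 m/s².
v = v₀ + at = 0 + (19.5)(1.5) = 29.2 m/s
Δx = v₀t + ½at² = 0·1.5 + 0.5·19.5·1.5² = 21.9 m

Phase 2 (coasting upward): v₀ = 29.2 m/s, a = -9.81 m/s².
v = v₀ + at → t = (0 − 29.2) / -9.81 = 2.98 s
v² = v₀² + 2aΔx → Δx = (0² − 29.2²)/(2·-9.81) = 43.6 m

Phase 3 (free fall): v₀ = 0 m/s, a = -9.81 m/s².
Falls 65.5 m from rest: t = √(2·65.5/9.81) = 3.66 s; v = g·t = 35.9 m/s.
Total time = 1.50 + 2.98 + 3.66 = 8.14 s

8.14 s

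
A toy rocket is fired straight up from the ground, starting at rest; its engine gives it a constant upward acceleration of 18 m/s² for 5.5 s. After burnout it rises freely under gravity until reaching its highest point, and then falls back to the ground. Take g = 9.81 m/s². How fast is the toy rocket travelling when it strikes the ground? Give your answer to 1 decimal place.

Phase 1 (powered ascent): v₀ = 0 m/s, a = 18 m/s².
v = v₀ + at = 0 + (18)(5.5) = 99.0 m/s
Δx = v₀t + ½at² = 0·5.5 + 0.5·18·5.5² = 272 m

Phase 2 (coasting upward): v₀ = 99.0 m/s, a = -9.81 m/s².
v = v₀ + at → t = (0 − 99.0) / -9.81 = 10.1 s
v² = v₀² + 2aΔx → Δx = (0² − 99.0²)/(2·-9.81) = 500 m

Phase 3 (free fall): v₀ = 0 m/s, a = -9.81 m/s².
Falls 772 m from rest: t = √(2·772/9.81) = 12.5 s; v = g·t = 123 m/s.
Impact speed = 123 m/s

123.1 m/s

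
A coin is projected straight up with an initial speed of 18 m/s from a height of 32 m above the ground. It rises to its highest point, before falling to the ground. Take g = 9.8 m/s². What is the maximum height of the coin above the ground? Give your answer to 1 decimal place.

48.5 m

Phase 1 (rising): v₀ = 18.0 m/s, a = -9.8 m/s².
v = v₀ + at → t = (0 − 18.0) / -9.8 = 1.84 s
v² = v₀² + 2aΔx → Δx = (0² − 18.0²)/(2·-9.8) = 16.5 m
Maximum height = 32 + 16.5 = 48.5 m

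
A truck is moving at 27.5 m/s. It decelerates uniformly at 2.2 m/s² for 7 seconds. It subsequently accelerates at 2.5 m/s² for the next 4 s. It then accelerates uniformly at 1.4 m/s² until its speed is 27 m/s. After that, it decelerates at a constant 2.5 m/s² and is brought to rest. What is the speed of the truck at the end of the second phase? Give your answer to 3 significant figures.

Phase 1 (decelerating): v₀ = 27.5 m/s, a = -2.2 m/s².
v = v₀ + at = 27.5 + (-2.2)(7) = 12.1 m/s
Δx = v₀t + ½at² = 27.5·7 + 0.5·-2.2·7² = 139 m

Phase 2 (accelerating): v₀ = 12.1 m/s, a = 2.5 m/s².
v = v₀ + at = 12.1 + (2.5)(4) = 22.1 m/s
Δx = v₀t + ½at² = 12.1·4 + 0.5·2.5·4² = 68.4 m
Speed at end of phase 2 = 22.1 m/s

22.1 m/s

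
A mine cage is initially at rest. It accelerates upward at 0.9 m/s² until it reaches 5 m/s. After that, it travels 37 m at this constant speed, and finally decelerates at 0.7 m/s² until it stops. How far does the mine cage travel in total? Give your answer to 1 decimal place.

68.7 m

Phase 1 (accelerating): v₀ = 0 m/s, a = 0.9 m/s².
v = v₀ + at → t = (5 − 0) / 0.9 = 5.56 s
v² = v₀² + 2aΔx → Δx = (5² − 0²)/(2·0.9) = 13.9 m

Phase 2 (constant speed): v₀ = 5.00 m/s, a = 0 m/s².
Constant speed: t = d/v = 37/5.00 = 7.40 s

Phase 3 (decelerating): v₀ = 5.00 m/s, a = -0.7 m/s².
v = v₀ + at → t = (0 − 5.00) / -0.7 = 7.14 s
v² = v₀² + 2aΔx → Δx = (0² − 5.00²)/(2·-0.7) = 17.9 m
Total distance = 13.9 + 37.0 + 17.9 = 68.7 m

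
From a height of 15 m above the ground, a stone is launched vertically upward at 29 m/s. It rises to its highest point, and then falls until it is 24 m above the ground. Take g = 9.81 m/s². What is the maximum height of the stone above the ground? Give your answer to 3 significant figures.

Phase 1 (rising): v₀ = 29.0 m/s, a = -9.81 m/s².
v = v₀ + at → t = (0 − 29.0) / -9.81 = 2.96 s
v² = v₀² + 2aΔx → Δx = (0² − 29.0²)/(2·-9.81) = 42.9 m
Maximum height = 15 + 42.9 = 57.9 m

57.9 m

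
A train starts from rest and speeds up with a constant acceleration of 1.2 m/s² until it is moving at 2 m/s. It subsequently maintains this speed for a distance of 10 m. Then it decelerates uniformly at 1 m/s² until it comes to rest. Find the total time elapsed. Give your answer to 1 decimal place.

Phase 1 (accelerating): v₀ = 0 m/s, a = 1.2 m/s².
v = v₀ + at → t = (2 − 0) / 1.2 = 1.67 s
v² = v₀² + 2aΔx → Δx = (2² − 0²)/(2·1.2) = 1.67 m

Phase 2 (constant speed): v₀ = 2.00 m/s, a = 0 m/s².
Constant speed: t = d/v = 10/2.00 = 5.00 s

Phase 3 (decelerating): v₀ = 2.00 m/s, a = -1 m/s².
v = v₀ + at → t = (0 − 2.00) / -1 = 2.00 s
v² = v₀² + 2aΔx → Δx = (0² − 2.00²)/(2·-1) = 2.00 m
Total time = 1.67 + 5.00 + 2.00 = 8.67 s

8.7 s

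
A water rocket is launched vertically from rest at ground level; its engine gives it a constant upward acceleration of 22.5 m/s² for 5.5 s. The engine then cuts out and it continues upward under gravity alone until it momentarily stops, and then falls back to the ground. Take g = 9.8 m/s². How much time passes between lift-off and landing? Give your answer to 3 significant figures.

Phase 1 (powered ascent): v₀ = 0 m/s, a = 22.5 m/s².
v = v₀ + at = 0 + (22.5)(5.5) = 124 m/s
Δx = v₀t + ½at² = 0·5.5 + 0.5·22.5·5.5² = 340 m

Phase 2 (coasting upward): v₀ = 124 m/s, a = -9.8 m/s².
v = v₀ + at → t = (0 − 124) / -9.8 = 12.6 s
v² = v₀² + 2aΔx → Δx = (0² − 124²)/(2·-9.8) = 781 m

Phase 3 (free fall): v₀ = 0 m/s, a = -9.8 m/s².
Falls 1120 m from rest: t = √(2·1120/9.8) = 15.1 s; v = g·t = 148 m/s.
Total time = 5.50 + 12.6 + 15.1 = 33.3 s

33.3 s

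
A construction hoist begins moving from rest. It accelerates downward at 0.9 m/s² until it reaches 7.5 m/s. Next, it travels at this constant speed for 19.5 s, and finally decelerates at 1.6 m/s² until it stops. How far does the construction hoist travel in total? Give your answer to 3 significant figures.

Phase 1 (accelerating): v₀ = 0 m/s, a = 0.9 m/s².
v = v₀ + at → t = (7.5 − 0) / 0.9 = 8.33 s
v² = v₀² + 2aΔx → Δx = (7.5² − 0²)/(2·0.9) = 31.2 m

Phase 2 (constant speed): v₀ = 7.50 m/s, a = 0 m/s².
v = v₀ + at = 7.50 + (0)(19.5) = 7.50 m/s
Δx = v₀t + ½at² = 7.50·19.5 + 0.5·0·19.5² = 146 m

Phase 3 (decelerating): v₀ = 7.50 m/s, a = -1.6 m/s².
v = v₀ + at → t = (0 − 7.50) / -1.6 = 4.69 s
v² = v₀² + 2aΔx → Δx = (0² − 7.50²)/(2·-1.6) = 17.6 m
Total distance = 31.2 + 146 + 17.6 = 195 m

195 m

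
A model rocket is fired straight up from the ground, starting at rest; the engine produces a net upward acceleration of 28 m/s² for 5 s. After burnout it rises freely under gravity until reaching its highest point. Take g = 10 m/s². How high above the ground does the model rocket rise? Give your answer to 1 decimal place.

Phase 1 (powered ascent): v₀ = 0 m/s, a = 28 m/s².
v = v₀ + at = 0 + (28)(5) = 140 m/s
Δx = v₀t + ½at² = 0·5 + 0.5·28·5² = 350 m

Phase 2 (coasting upward): v₀ = 140 m/s, a = -10 m/s².
v = v₀ + at → t = (0 − 140) / -10 = 14.0 s
v² = v₀² + 2aΔx → Δx = (0² − 140²)/(2·-10) = 980 m
Maximum height = 350 + 980 = 1330 m

1330.0 m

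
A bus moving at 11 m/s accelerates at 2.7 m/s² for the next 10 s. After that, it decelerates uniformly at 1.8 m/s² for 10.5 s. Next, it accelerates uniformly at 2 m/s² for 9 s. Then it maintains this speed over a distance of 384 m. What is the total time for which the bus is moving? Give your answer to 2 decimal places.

39.85 s

Phase 1 (accelerating): v₀ = 11.0 m/s, a = 2.7 m/s².
v = v₀ + at = 11.0 + (2.7)(10) = 38.0 m/s
Δx = v₀t + ½at² = 11.0·10 + 0.5·2.7·10² = 245 m

Phase 2 (decelerating): v₀ = 38.0 m/s, a = -1.8 m/s².
v = v₀ + at = 38.0 + (-1.8)(10.5) = 19.1 m/s
Δx = v₀t + ½at² = 38.0·10.5 + 0.5·-1.8·10.5² = 300 m

Phase 3 (accelerating): v₀ = 19.1 m/s, a = 2 m/s².
v = v₀ + at = 19.1 + (2)(9) = 37.1 m/s
Δx = v₀t + ½at² = 19.1·9 + 0.5·2·9² = 253 m

Phase 4 (constant speed): v₀ = 37.1 m/s, a = 0 m/s².
Constant speed: t = d/v = 384/37.1 = 10.4 s
Total time = 10.0 + 10.5 + 9.00 + 10.4 = 39.9 s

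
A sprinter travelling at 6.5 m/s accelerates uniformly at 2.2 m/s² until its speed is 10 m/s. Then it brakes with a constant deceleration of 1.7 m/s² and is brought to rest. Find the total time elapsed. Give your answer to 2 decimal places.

7.47 s

Phase 1 (accelerating): v₀ = 6.50 m/s, a = 2.2 m/s².
v = v₀ + at → t = (10 − 6.50) / 2.2 = 1.59 s
v² = v₀² + 2aΔx → Δx = (10² − 6.50²)/(2·2.2) = 13.1 m

Phase 2 (decelerating): v₀ = 10.0 m/s, a = -1.7 m/s².
v = v₀ + at → t = (0 − 10.0) / -1.7 = 5.88 s
v² = v₀² + 2aΔx → Δx = (0² − 10.0²)/(2·-1.7) = 29.4 m
Total time = 1.59 + 5.88 = 7.47 s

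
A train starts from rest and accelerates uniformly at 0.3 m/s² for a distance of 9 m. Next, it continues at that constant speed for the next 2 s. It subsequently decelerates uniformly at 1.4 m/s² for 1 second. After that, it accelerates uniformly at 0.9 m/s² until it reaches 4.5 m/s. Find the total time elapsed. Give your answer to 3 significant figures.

Phase 1 (accelerating): v₀ = 0 m/s, a = 0.3 m/s².
v² = v₀² + 2aΔx = 0² + 2·0.3·9 = 5.40 → v = 2.32 m/s
t = (v − v₀)/a = (2.32 − 0)/0.3 = 7.75 s

Phase 2 (constant speed): v₀ = 2.32 m/s, a = 0 m/s².
v = v₀ + at = 2.32 + (0)(2) = 2.32 m/s
Δx = v₀t + ½at² = 2.32·2 + 0.5·0·2² = 4.65 m

Phase 3 (decelerating): v₀ = 2.32 m/s, a = -1.4 m/s².
v = v₀ + at = 2.32 + (-1.4)(1) = 0.924 m/s
Δx = v₀t + ½at² = 2.32·1 + 0.5·-1.4·1² = 1.62 m

Phase 4 (accelerating): v₀ = 0.924 m/s, a = 0.9 m/s².
v = v₀ + at → t = (4.5 − 0.924) / 0.9 = 3.97 s
v² = v₀² + 2aΔx → Δx = (4.5² − 0.924²)/(2·0.9) = 10.8 m
Total time = 7.75 + 2.00 + 1.00 + 3.97 = 14.7 s

14.7 s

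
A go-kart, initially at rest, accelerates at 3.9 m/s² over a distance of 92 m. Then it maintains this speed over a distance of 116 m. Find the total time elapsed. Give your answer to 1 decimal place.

11.2 s

Phase 1 (accelerating): v₀ = 0 m/s, a = 3.9 m/s².
v² = v₀² + 2aΔx = 0² + 2·3.9·92 = 718 → v = 26.8 m/s
t = (v − v₀)/a = (26.8 − 0)/3.9 = 6.87 s

Phase 2 (constant speed): v₀ = 26.8 m/s, a = 0 m/s².
Constant speed: t = d/v = 116/26.8 = 4.33 s
Total time = 6.87 + 4.33 = 11.2 s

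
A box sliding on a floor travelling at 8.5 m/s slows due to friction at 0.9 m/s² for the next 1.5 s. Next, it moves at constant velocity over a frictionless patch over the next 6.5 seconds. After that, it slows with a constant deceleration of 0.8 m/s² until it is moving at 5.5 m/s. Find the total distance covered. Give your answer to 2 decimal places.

71.26 m

Phase 1 (decelerating): v₀ = 8.50 m/s, a = -0.9 m/s².
v = v₀ + at = 8.50 + (-0.9)(1.5) = 7.15 m/s
Δx = v₀t + ½at² = 8.50·1.5 + 0.5·-0.9·1.5² = 11.7 m

Phase 2 (constant speed): v₀ = 7.15 m/s, a = 0 m/s².
v = v₀ + at = 7.15 + (0)(6.5) = 7.15 m/s
Δx = v₀t + ½at² = 7.15·6.5 + 0.5·0·6.5² = 46.5 m

Phase 3 (decelerating): v₀ = 7.15 m/s, a = -0.8 m/s².
v = v₀ + at → t = (5.5 − 7.15) / -0.8 = 2.06 s
v² = v₀² + 2aΔx → Δx = (5.5² − 7.15²)/(2·-0.8) = 13.0 m
Total distance = 11.7 + 46.5 + 13.0 = 71.3 m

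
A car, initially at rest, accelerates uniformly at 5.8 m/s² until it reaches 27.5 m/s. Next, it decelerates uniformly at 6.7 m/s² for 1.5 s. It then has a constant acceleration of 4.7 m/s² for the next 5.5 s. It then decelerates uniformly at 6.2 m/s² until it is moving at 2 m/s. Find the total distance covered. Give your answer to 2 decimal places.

Phase 1 (accelerating): v₀ = 0 m/s, a = 5.8 m/s².
v = v₀ + at → t = (27.5 − 0) / 5.8 = 4.74 s
v² = v₀² + 2aΔx → Δx = (27.5² − 0²)/(2·5.8) = 65.2 m

Phase 2 (decelerating): v₀ = 27.5 m/s, a = -6.7 m/s².
v = v₀ + at = 27.5 + (-6.7)(1.5) = 17.4 m/s
Δx = v₀t + ½at² = 27.5·1.5 + 0.5·-6.7·1.5² = 33.7 m

Phase 3 (accelerating): v₀ = 17.4 m/s, a = 4.7 m/s².
v = v₀ + at = 17.4 + (4.7)(5.5) = 43.3 m/s
Δx = v₀t + ½at² = 17.4·5.5 + 0.5·4.7·5.5² = 167 m

Phase 4 (decelerating): v₀ = 43.3 m/s, a = -6.2 m/s².
v = v₀ + at → t = (2 − 43.3) / -6.2 = 6.66 s
v² = v₀² + 2aΔx → Δx = (2² − 43.3²)/(2·-6.2) = 151 m
Total distance = 65.2 + 33.7 + 167 + 151 = 417 m

416.85 m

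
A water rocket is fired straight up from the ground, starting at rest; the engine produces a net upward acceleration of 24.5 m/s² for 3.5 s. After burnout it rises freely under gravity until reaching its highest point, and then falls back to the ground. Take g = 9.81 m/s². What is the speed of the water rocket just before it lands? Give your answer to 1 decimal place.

101.5 m/s

Phase 1 (powered ascent): v₀ = 0 m/s, a = 24.5 m/s².
v = v₀ + at = 0 + (24.5)(3.5) = 85.8 m/s
Δx = v₀t + ½at² = 0·3.5 + 0.5·24.5·3.5² = 150 m

Phase 2 (coasting upward): v₀ = 85.8 m/s, a = -9.81 m/s².
v = v₀ + at → t = (0 − 85.8) / -9.81 = 8.74 s
v² = v₀² + 2aΔx → Δx = (0² − 85.8²)/(2·-9.81) = 375 m

Phase 3 (free fall): v₀ = 0 m/s, a = -9.81 m/s².
Falls 525 m from rest: t = √(2·525/9.81) = 10.3 s; v = g·t = 101 m/s.
Impact speed = 101 m/s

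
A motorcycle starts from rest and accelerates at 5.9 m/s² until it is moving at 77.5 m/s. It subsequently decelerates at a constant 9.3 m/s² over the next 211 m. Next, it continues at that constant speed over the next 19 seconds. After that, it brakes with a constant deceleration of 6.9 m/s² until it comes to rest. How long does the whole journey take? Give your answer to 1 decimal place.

42.2 s

Phase 1 (accelerating): v₀ = 0 m/s, a = 5.9 m/s².
v = v₀ + at → t = (77.5 − 0) / 5.9 = 13.1 s
v² = v₀² + 2aΔx → Δx = (77.5² − 0²)/(2·5.9) = 509 m

Phase 2 (decelerating): v₀ = 77.5 m/s, a = -9.3 m/s².
v² = v₀² + 2aΔx = 77.5² + 2·-9.3·211 = 2080 → v = 45.6 m/s
t = (v − v₀)/a = (45.6 − 77.5)/-9.3 = 3.43 s

Phase 3 (constant speed): v₀ = 45.6 m/s, a = 0 m/s².
v = v₀ + at = 45.6 + (0)(19) = 45.6 m/s
Δx = v₀t + ½at² = 45.6·19 + 0.5·0·19² = 867 m

Phase 4 (decelerating): v₀ = 45.6 m/s, a = -6.9 m/s².
v = v₀ + at → t = (0 − 45.6) / -6.9 = 6.61 s
v² = v₀² + 2aΔx → Δx = (0² − 45.6²)/(2·-6.9) = 151 m
Total time = 13.1 + 3.43 + 19.0 + 6.61 = 42.2 s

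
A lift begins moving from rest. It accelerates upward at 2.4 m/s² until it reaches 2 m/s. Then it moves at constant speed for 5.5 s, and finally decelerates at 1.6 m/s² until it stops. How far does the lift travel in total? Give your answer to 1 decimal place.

Phase 1 (accelerating): v₀ = 0 m/s, a = 2.4 m/s².
v = v₀ + at → t = (2 − 0) / 2.4 = 0.833 s
v² = v₀² + 2aΔx → Δx = (2² − 0²)/(2·2.4) = 0.833 m

Phase 2 (constant speed): v₀ = 2.00 m/s, a = 0 m/s².
v = v₀ + at = 2.00 + (0)(5.5) = 2.00 m/s
Δx = v₀t + ½at² = 2.00·5.5 + 0.5·0·5.5² = 11.0 m

Phase 3 (decelerating): v₀ = 2.00 m/s, a = -1.6 m/s².
v = v₀ + at → t = (0 − 2.00) / -1.6 = 1.25 s
v² = v₀² + 2aΔx → Δx = (0² − 2.00²)/(2·-1.6) = 1.25 m
Total distance = 0.833 + 11.0 + 1.25 = 13.1 m

13.1 m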